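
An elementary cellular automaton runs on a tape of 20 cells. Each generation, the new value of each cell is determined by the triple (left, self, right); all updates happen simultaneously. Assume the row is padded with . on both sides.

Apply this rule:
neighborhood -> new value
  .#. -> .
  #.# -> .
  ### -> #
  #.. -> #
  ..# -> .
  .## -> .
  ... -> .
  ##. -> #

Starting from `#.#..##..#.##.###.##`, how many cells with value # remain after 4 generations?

...#..##....#..##..#
....#..##....#..##..
.....#..##....#..##.
......#..##....#..##
count of #: 6

6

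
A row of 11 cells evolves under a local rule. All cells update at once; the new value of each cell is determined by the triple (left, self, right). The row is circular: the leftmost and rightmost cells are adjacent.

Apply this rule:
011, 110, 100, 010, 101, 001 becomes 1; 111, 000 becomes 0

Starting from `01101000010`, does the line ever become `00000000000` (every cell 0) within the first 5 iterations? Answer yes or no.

11111100111
00000111100
00001100110
00011111111
10110000001
iteration 5 is 10110000001, still not uniform 0

no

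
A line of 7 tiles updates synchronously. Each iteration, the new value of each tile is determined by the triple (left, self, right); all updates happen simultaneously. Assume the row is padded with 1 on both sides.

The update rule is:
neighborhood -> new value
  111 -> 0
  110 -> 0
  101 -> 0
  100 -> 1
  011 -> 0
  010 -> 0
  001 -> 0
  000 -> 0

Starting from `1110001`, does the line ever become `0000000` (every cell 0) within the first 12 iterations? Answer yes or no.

no

iteration 1: 0001000
iteration 2: 1000100
iteration 3: 0100010
iteration 4: 0010000
iteration 5: 1001000
iteration 6: 0100100
iteration 7: 0010010
iteration 8: 1001000  (repeats iteration 5; period 3)
iteration 12: 0100100
iteration 12 is 0100100, still not uniform 0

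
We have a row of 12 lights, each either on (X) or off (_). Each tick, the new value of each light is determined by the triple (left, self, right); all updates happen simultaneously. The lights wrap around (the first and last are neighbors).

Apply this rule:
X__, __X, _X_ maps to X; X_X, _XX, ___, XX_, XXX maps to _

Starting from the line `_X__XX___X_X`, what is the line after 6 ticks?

XX_______XX_

_XXX__X_XX_X
____XXX____X
X__X___X__XX
_XXXX_XXXX__
X_________X_
XX_______XX_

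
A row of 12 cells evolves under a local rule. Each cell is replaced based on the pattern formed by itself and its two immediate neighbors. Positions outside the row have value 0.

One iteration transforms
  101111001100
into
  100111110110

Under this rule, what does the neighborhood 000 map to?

0

At position 11 the neighborhood is 000; the next row has 0 there.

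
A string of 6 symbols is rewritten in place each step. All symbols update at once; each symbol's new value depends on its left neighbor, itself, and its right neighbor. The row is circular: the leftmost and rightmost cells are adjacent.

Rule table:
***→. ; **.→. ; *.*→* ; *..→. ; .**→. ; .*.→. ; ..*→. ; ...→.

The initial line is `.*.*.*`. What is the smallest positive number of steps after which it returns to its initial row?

*.*.*.
.*.*.*

2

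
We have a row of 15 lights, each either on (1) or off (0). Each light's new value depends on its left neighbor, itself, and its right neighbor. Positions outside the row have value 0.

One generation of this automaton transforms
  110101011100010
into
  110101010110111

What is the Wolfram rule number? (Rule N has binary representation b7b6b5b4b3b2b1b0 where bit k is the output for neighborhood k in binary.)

position 8: 111 → 0  (bit 7 = 0)
position 1: 110 → 1  (bit 6 = 1)
position 2: 101 → 0  (bit 5 = 0)
position 10: 100 → 1  (bit 4 = 1)
position 0: 011 → 1  (bit 3 = 1)
position 3: 010 → 1  (bit 2 = 1)
position 12: 001 → 1  (bit 1 = 1)
position 11: 000 → 0  (bit 0 = 0)
bits b7..b0 = 01011110 = 94

94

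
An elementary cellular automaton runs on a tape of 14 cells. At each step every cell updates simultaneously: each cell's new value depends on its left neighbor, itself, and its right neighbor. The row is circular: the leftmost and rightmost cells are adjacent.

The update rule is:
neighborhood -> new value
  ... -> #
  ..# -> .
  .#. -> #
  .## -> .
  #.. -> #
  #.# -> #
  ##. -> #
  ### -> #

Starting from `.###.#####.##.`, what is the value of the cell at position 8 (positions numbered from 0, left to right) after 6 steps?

..###.#####.##
#..###.#####.#
##..###.#####.
.##..###.#####
#.##..###.####
##.##..###.###
position 8 holds #

#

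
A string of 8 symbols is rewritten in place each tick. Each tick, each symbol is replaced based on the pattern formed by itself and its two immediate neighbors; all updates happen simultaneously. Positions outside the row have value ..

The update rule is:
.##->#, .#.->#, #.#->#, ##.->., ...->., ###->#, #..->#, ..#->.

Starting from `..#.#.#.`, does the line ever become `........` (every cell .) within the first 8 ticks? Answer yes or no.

no

tick 1: ..######
tick 2: ..#####.
tick 3: ..####.#
tick 4: ..###.##
tick 5: ..##.##.
tick 6: ..#.##.#
tick 7: ..###.##  (repeats tick 4; period 3)
tick 8: ..##.##.
tick 8 is ..##.##., still not uniform .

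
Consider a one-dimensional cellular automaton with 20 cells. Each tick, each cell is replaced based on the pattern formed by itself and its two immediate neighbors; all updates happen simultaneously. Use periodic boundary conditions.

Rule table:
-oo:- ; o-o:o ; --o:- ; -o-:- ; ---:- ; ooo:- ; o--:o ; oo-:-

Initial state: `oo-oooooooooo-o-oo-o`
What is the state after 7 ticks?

--o----------o-o--o-
---o----------o-o--o
o---o----------o-o--
-o---o----------o-o-
--o---o----------o-o
o--o---o----------o-
-o--o---o----------o

-o--o---o----------o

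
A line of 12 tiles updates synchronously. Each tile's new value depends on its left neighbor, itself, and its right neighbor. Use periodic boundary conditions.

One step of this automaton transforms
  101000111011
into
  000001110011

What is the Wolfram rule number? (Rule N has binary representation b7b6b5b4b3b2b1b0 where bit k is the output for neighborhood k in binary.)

138

position 7: 111 → 1  (bit 7 = 1)
position 0: 110 → 0  (bit 6 = 0)
position 1: 101 → 0  (bit 5 = 0)
position 3: 100 → 0  (bit 4 = 0)
position 6: 011 → 1  (bit 3 = 1)
position 2: 010 → 0  (bit 2 = 0)
position 5: 001 → 1  (bit 1 = 1)
position 4: 000 → 0  (bit 0 = 0)
bits b7..b0 = 10001010 = 138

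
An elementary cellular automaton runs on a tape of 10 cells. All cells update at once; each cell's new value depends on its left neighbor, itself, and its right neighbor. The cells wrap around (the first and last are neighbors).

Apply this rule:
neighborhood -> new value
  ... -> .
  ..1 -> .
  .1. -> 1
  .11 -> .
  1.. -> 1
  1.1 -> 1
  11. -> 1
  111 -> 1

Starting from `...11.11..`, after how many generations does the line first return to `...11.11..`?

10

....11.11.
.....11.11
1.....11.1
11.....11.
.11.....11
1.11.....1
11.11.....
.11.11....
..11.11...
...11.11..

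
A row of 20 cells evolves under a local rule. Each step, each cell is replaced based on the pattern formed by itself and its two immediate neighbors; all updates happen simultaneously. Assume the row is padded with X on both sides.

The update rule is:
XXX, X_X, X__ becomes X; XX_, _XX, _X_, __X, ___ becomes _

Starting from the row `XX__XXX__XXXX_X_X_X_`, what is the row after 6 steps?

X_X__X_X__XX_X_X_X_X
_X_X__X_X___X_X_X_X_
X_X_X__X_X___X_X_X_X
_X_X_X__X_X___X_X_X_
X_X_X_X__X_X___X_X_X
_X_X_X_X__X_X___X_X_

_X_X_X_X__X_X___X_X_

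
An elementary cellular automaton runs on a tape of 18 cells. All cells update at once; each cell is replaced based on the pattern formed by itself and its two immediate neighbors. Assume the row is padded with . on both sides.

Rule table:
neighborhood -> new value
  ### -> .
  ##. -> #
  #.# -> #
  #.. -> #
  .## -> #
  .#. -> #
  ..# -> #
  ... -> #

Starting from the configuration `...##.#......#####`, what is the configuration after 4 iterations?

#............#####

##############...#
#............#####
##############...#  (repeats iteration 1; period 2)
iteration 4: #............#####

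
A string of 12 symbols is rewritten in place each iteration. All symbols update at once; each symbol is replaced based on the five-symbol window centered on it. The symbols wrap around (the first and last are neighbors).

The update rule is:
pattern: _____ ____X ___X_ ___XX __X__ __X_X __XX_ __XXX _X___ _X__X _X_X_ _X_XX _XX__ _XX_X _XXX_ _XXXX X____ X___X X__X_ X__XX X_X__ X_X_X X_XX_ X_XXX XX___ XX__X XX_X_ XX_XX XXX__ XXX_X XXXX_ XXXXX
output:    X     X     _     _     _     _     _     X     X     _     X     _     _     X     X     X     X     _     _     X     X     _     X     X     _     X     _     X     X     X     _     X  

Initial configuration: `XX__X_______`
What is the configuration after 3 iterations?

XXX_XXX_X_XX

iteration 1: __X__XXXXXX_
iteration 2: ____XXXXX_X_
iteration 3: XXX_XXX_X_XX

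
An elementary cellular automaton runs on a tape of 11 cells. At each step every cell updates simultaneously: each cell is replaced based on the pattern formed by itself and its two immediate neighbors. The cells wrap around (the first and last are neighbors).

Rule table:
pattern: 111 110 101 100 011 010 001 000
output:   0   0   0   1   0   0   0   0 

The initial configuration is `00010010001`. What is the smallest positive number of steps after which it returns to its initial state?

11

10001001000
01000100100
00100010010
00010001001
10001000100
01000100010
00100010001
10010001000
01001000100
00100100010
00010010001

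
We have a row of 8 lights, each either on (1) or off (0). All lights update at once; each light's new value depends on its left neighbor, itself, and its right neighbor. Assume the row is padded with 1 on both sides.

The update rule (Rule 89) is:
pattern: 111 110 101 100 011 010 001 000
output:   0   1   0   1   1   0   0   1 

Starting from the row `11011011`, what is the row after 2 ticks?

00011000

tick 1: 01011010
tick 2: 00011000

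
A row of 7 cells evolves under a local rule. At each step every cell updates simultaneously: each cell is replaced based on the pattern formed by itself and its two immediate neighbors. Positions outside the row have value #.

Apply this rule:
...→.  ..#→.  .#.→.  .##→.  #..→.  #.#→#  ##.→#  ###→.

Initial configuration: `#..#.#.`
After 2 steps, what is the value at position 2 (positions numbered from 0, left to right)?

#...#.#
#....#.
position 2 holds .

.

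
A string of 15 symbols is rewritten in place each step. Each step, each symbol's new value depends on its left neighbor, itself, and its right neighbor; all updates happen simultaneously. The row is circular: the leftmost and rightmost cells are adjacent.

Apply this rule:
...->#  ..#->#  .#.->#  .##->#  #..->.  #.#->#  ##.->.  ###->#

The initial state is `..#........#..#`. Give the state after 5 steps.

########.##.##.

.##.########.##
##.########.##.
#.########.##.#
.########.##.##
########.##.##.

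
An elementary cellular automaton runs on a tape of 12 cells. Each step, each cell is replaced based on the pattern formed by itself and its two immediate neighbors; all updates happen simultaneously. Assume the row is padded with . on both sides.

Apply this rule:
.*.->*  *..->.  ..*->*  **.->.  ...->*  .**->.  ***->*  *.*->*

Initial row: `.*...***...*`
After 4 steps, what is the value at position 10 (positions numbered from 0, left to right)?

step 1: **.**.*..***
step 2: ..*..**.*.*.
step 3: ***.*..****.
step 4: .*.**.*.**..
position 10 holds .

.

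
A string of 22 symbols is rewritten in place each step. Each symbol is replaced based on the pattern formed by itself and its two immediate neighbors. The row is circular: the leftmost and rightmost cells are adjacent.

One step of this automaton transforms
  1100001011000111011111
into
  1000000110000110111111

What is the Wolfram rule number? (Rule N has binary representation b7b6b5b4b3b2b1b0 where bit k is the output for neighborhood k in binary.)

position 0: 111 → 1  (bit 7 = 1)
position 1: 110 → 0  (bit 6 = 0)
position 7: 101 → 1  (bit 5 = 1)
position 2: 100 → 0  (bit 4 = 0)
position 8: 011 → 1  (bit 3 = 1)
position 6: 010 → 0  (bit 2 = 0)
position 5: 001 → 0  (bit 1 = 0)
position 3: 000 → 0  (bit 0 = 0)
bits b7..b0 = 10101000 = 168

168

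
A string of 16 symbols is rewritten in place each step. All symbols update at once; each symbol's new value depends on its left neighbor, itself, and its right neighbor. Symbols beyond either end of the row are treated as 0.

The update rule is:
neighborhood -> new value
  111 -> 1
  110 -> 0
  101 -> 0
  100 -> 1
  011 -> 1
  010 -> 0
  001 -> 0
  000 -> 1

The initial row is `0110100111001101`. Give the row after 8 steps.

0101101101001101

step 1: 0100010110101000
step 2: 0011000100000111
step 3: 1010110011110110
step 4: 0000101011100101
step 5: 1110000011010000
step 6: 1101111010001111
step 7: 1001110001101110
step 8: 0101101101001101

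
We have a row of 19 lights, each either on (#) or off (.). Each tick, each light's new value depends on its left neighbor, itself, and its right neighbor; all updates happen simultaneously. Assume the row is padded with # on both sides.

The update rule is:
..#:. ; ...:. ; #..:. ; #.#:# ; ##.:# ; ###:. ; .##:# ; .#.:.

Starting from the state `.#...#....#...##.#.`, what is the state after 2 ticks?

tick 1: #.............###.#
tick 2: #.............#.###

#.............#.###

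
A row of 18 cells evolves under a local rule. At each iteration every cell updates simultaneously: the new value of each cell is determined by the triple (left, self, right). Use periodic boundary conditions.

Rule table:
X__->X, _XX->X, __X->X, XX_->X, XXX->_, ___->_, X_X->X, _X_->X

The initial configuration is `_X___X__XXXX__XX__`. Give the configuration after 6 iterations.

XXX_XXXXX__XXXXXX_
X_XXX___XXXX____XX
XXX_XX_XX__XX__XX_
X_XXXXXXXXXXXXXXXX
XXX_______________
X_XX_____________X

X_XX_____________X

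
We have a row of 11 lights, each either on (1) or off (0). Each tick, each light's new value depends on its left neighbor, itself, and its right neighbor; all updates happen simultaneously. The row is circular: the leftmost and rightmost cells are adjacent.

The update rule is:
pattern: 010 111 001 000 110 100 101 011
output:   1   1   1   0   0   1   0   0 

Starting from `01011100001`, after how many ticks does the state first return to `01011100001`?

tick 1: 01001010011
tick 2: 01111011100
tick 3: 10110001010
tick 4: 10001011010
tick 5: 11011000010
tick 6: 00000100110
tick 7: 00001111001
tick 8: 10010110111
tick 9: 01110000011
tick 10: 00101000100
tick 11: 01101101110
tick 12: 10000000101
tick 13: 01000001100
tick 14: 11100010010
tick 15: 01010111110
tick 16: 11010011101
tick 17: 10011101000
tick 18: 11101001101
tick 19: 11001110000
tick 20: 00110101001
tick 21: 11000101111
tick 22: 10101100111
tick 23: 00100011011
tick 24: 11110100000
tick 25: 01100110001
tick 26: 00011001011
tick 27: 10100111000
tick 28: 10111010101
tick 29: 00010010100
tick 30: 00111110110
tick 31: 01011100001

31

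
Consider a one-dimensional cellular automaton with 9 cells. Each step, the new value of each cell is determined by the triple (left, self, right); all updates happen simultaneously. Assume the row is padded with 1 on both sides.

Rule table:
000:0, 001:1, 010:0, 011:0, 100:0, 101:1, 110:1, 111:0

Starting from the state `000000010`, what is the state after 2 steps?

000001010

step 1: 000000101
step 2: 000001010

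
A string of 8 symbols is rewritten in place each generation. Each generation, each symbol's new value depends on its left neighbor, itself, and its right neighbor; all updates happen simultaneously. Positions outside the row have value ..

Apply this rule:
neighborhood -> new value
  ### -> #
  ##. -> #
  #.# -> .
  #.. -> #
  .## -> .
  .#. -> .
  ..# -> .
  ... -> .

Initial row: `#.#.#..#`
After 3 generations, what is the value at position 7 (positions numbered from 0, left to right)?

#

generation 1: .....#..
generation 2: ......#.
generation 3: .......#
position 7 holds #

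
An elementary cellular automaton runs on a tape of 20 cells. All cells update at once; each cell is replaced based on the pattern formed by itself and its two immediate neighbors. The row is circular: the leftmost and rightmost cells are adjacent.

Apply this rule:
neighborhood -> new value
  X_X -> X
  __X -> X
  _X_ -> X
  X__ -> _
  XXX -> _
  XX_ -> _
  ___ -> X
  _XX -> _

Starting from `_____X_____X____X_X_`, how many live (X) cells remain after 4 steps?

3

XXXXXX_XXXXX_XXXXXX_
______X_____X______X
_XXXXXX_XXXXX_XXXXXX
X______X_____X______
count of X: 3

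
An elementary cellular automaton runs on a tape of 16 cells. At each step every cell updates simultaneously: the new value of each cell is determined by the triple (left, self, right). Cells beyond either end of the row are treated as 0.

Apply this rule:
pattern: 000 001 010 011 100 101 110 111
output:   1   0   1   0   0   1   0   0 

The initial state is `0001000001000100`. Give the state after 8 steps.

0011100001111111

step 1: 1101011101010101
step 2: 0011100011111111
step 3: 1000001000000000
step 4: 1011101011111111
step 5: 1100011100000000
step 6: 0001000001111111
step 7: 1101011100000000
step 8: 0011100001111111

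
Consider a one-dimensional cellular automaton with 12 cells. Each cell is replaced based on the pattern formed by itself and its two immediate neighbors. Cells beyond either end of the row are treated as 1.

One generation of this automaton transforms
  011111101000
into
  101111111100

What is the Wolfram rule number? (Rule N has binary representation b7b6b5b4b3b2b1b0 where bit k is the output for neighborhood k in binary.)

244

position 2: 111 → 1  (bit 7 = 1)
position 6: 110 → 1  (bit 6 = 1)
position 0: 101 → 1  (bit 5 = 1)
position 9: 100 → 1  (bit 4 = 1)
position 1: 011 → 0  (bit 3 = 0)
position 8: 010 → 1  (bit 2 = 1)
position 11: 001 → 0  (bit 1 = 0)
position 10: 000 → 0  (bit 0 = 0)
bits b7..b0 = 11110100 = 244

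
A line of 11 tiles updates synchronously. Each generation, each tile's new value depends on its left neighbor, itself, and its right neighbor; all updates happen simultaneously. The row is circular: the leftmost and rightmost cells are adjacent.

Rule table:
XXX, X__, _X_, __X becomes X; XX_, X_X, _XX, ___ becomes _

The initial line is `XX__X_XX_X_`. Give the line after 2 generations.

_X_X_X__XXX

generation 1: __XXX____X_
generation 2: _X_X_X__XXX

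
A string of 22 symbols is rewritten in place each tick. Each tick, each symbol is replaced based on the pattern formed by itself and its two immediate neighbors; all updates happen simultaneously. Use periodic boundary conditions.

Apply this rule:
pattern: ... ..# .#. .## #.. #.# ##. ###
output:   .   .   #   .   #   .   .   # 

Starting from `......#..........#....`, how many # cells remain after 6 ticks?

2

......##.........##...
........#..........#..
........##.........##.
..........#..........#
#.........##.........#
.#..........#.........
count of #: 2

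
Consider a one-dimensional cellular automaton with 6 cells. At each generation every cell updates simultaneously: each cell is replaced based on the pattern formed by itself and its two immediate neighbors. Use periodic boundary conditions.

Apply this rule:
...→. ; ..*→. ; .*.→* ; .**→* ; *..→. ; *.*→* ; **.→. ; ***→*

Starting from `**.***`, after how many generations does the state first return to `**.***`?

6

generation 1: *.****
generation 2: .*****
generation 3: *****.
generation 4: ****.*
generation 5: ***.**
generation 6: **.***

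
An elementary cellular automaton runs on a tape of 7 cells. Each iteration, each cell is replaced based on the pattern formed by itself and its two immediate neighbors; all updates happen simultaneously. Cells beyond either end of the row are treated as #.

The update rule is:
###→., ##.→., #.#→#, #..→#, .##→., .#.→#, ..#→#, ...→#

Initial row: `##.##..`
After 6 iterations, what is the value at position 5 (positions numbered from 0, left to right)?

..#..##
#####..
.....##
#####..  (repeats iteration 2; period 2)
iteration 6: #####..
position 5 holds .

.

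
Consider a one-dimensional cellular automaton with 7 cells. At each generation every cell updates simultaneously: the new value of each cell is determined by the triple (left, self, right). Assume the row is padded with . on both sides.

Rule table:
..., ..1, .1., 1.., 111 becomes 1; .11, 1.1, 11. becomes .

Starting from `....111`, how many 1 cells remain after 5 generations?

3

generation 1: 1111.1.
generation 2: .11..11
generation 3: 1..11..
generation 4: 111..11
generation 5: .1.11..
count of 1: 3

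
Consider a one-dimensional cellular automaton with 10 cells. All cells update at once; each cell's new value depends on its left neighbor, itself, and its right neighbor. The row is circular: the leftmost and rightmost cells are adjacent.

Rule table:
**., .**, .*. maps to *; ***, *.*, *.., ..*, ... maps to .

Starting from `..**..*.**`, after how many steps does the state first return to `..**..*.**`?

..**..*.**

1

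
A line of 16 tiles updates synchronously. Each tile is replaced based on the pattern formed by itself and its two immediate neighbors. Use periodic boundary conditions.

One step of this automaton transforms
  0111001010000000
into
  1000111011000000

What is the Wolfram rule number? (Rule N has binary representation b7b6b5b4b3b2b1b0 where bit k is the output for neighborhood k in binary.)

22

position 2: 111 → 0  (bit 7 = 0)
position 3: 110 → 0  (bit 6 = 0)
position 7: 101 → 0  (bit 5 = 0)
position 4: 100 → 1  (bit 4 = 1)
position 1: 011 → 0  (bit 3 = 0)
position 6: 010 → 1  (bit 2 = 1)
position 0: 001 → 1  (bit 1 = 1)
position 10: 000 → 0  (bit 0 = 0)
bits b7..b0 = 00010110 = 22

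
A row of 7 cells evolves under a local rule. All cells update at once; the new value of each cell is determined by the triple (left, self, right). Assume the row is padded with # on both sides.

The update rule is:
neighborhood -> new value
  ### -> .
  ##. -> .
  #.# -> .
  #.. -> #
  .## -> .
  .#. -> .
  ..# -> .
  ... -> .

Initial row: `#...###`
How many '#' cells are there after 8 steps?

.#.....
..#....
#..#...
.#..#..
..#..#.
#..#...  (repeats step 3; period 3)
step 8: ..#..#.
count of #: 2

2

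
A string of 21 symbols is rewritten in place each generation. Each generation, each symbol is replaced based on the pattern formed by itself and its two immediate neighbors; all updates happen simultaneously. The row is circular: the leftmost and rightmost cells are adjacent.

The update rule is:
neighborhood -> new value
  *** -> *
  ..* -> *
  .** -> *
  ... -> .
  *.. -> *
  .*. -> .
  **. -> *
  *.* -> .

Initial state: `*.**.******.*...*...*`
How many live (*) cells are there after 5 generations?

19

*.**.******..*.*.*.**
*.**.********......**
*.**.*********....***
*.**.**********..****
*.**.****************
count of *: 19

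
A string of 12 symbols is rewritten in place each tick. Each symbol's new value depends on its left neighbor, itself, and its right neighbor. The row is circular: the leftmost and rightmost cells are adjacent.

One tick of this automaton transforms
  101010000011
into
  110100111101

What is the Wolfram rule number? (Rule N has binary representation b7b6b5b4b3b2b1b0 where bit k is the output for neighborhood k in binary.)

position 11: 111 → 1  (bit 7 = 1)
position 0: 110 → 1  (bit 6 = 1)
position 1: 101 → 1  (bit 5 = 1)
position 5: 100 → 0  (bit 4 = 0)
position 10: 011 → 0  (bit 3 = 0)
position 2: 010 → 0  (bit 2 = 0)
position 9: 001 → 1  (bit 1 = 1)
position 6: 000 → 1  (bit 0 = 1)
bits b7..b0 = 11100011 = 227

227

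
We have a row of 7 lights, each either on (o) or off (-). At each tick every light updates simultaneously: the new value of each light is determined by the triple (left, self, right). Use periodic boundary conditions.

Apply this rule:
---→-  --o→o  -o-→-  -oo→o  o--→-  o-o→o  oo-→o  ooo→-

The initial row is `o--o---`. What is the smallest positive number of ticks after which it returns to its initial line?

7

--o---o
-o---o-
o---o--
---o--o
--o--o-
-o--o--
o--o---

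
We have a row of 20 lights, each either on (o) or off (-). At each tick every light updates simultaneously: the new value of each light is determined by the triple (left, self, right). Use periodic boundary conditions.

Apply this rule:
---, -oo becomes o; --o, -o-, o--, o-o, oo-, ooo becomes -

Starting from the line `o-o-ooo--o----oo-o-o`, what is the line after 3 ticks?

-o--o-o------oo-o--o

----o------oo-o----o
-oo---oooo-o----oo--
-o--o-o------oo-o--o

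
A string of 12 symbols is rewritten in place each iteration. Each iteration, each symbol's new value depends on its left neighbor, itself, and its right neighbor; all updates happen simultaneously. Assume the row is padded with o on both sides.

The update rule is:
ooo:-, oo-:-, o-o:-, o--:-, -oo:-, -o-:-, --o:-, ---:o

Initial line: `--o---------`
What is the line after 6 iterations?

iteration 1: ----ooooooo-
iteration 2: -oo---------
iteration 3: ----ooooooo-  (repeats iteration 1; period 2)
iteration 6: -oo---------

-oo---------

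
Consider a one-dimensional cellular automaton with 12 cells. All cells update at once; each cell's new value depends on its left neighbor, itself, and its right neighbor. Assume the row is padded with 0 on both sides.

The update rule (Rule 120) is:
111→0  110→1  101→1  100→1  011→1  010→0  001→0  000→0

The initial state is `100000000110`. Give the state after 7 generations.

000000010000

010000000111
001000000101
000100000010
000010000001
000001000000
000000100000
000000010000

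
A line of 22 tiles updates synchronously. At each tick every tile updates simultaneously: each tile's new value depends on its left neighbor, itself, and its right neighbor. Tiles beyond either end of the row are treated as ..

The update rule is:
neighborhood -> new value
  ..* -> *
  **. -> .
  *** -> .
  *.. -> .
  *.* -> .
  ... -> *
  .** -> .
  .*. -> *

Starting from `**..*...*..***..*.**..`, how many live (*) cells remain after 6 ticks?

tick 1: ...**.***.*....**....*
tick 2: ***.......*.***...****
tick 3: ....*******.....**....
tick 4: ****........****...***
tick 5: .....*******.....**...
tick 6: *****........****...**
count of *: 11

11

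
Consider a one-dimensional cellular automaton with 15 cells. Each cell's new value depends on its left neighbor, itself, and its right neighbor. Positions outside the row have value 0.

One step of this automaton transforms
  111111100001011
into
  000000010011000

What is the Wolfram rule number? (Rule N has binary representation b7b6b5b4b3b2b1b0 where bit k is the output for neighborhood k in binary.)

position 1: 111 → 0  (bit 7 = 0)
position 6: 110 → 0  (bit 6 = 0)
position 12: 101 → 0  (bit 5 = 0)
position 7: 100 → 1  (bit 4 = 1)
position 0: 011 → 0  (bit 3 = 0)
position 11: 010 → 1  (bit 2 = 1)
position 10: 001 → 1  (bit 1 = 1)
position 8: 000 → 0  (bit 0 = 0)
bits b7..b0 = 00010110 = 22

22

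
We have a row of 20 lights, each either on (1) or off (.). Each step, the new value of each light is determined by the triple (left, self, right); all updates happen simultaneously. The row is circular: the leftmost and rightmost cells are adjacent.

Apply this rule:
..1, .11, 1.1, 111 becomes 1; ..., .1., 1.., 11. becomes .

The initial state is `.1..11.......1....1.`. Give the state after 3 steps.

.11.......1....1..1.

1..11.......1....1..
..11.......1....1..1
.11.......1....1..1.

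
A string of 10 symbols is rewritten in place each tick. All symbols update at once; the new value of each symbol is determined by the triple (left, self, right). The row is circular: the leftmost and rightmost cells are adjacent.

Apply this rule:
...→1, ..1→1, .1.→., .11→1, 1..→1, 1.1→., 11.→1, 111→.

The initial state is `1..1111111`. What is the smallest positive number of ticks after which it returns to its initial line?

2

1111......
1..1111111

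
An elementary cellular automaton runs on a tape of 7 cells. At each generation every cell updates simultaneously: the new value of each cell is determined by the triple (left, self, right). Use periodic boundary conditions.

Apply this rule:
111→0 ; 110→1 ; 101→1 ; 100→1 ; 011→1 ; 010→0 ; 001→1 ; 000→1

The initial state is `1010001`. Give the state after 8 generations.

generation 1: 1101111
generation 2: 0111000
generation 3: 1101111  (repeats generation 1; period 2)
generation 8: 0111000

0111000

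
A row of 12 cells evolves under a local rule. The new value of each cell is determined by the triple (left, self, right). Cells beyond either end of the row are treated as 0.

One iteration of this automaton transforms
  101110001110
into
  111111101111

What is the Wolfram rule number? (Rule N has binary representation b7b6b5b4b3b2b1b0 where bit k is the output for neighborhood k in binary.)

253

position 3: 111 → 1  (bit 7 = 1)
position 4: 110 → 1  (bit 6 = 1)
position 1: 101 → 1  (bit 5 = 1)
position 5: 100 → 1  (bit 4 = 1)
position 2: 011 → 1  (bit 3 = 1)
position 0: 010 → 1  (bit 2 = 1)
position 7: 001 → 0  (bit 1 = 0)
position 6: 000 → 1  (bit 0 = 1)
bits b7..b0 = 11111101 = 253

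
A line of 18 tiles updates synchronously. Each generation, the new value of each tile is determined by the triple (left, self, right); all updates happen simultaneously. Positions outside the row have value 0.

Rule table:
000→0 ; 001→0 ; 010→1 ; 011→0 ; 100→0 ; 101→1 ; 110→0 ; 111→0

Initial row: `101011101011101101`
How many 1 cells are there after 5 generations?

1

111100011100010011
000000000000010000
000000000000010000  (fixed point — unchanged through generation 5)
count of 1: 1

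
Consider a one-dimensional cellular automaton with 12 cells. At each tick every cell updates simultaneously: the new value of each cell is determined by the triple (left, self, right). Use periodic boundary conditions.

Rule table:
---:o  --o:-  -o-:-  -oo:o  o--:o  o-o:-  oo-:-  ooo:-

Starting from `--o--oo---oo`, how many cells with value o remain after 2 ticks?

tick 1: o--o-o-oo-o-
tick 2: -o-----o----
count of o: 2

2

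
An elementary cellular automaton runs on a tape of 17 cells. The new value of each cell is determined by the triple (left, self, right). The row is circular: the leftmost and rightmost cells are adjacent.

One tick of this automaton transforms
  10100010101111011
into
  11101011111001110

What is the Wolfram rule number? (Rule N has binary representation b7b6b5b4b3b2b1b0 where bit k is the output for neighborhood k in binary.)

109

position 11: 111 → 0  (bit 7 = 0)
position 0: 110 → 1  (bit 6 = 1)
position 1: 101 → 1  (bit 5 = 1)
position 3: 100 → 0  (bit 4 = 0)
position 10: 011 → 1  (bit 3 = 1)
position 2: 010 → 1  (bit 2 = 1)
position 5: 001 → 0  (bit 1 = 0)
position 4: 000 → 1  (bit 0 = 1)
bits b7..b0 = 01101101 = 109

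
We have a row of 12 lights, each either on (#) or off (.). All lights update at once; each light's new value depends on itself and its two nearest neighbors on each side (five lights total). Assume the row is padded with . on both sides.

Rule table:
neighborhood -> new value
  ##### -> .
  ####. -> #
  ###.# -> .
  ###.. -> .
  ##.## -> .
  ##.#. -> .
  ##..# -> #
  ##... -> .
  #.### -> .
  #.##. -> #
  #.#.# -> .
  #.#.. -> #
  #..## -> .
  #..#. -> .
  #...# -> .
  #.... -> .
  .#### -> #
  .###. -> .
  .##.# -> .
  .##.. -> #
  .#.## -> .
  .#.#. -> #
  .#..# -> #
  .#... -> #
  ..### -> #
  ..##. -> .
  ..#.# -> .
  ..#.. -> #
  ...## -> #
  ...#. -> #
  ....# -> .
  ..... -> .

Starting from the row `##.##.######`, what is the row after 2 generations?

..###.###.##

generation 1: ...#...#..#.
generation 2: ..###.###.##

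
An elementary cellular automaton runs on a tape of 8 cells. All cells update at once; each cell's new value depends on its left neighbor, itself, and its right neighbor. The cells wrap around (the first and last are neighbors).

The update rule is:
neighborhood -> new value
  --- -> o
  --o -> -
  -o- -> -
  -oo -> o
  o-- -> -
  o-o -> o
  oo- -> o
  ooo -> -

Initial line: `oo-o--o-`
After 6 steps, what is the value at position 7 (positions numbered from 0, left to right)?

o

step 1: ooo----o
step 2: --o-oo-o
step 3: ---oooo-
step 4: oo-o--o-  (repeats step 0; period 4)
step 6: --o-oo-o
position 7 holds o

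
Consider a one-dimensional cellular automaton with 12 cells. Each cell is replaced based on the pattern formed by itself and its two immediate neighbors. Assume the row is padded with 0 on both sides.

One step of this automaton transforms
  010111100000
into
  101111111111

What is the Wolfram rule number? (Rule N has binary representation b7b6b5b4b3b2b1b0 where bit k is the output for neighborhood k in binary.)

position 4: 111 → 1  (bit 7 = 1)
position 6: 110 → 1  (bit 6 = 1)
position 2: 101 → 1  (bit 5 = 1)
position 7: 100 → 1  (bit 4 = 1)
position 3: 011 → 1  (bit 3 = 1)
position 1: 010 → 0  (bit 2 = 0)
position 0: 001 → 1  (bit 1 = 1)
position 8: 000 → 1  (bit 0 = 1)
bits b7..b0 = 11111011 = 251

251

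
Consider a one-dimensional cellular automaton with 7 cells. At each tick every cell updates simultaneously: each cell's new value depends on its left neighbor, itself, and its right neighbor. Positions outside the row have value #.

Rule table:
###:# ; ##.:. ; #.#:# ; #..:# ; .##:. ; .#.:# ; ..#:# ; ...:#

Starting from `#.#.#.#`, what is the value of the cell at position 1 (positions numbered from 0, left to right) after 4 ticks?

#

.#####.
#.###.#
.#.#.#.
#######
position 1 holds #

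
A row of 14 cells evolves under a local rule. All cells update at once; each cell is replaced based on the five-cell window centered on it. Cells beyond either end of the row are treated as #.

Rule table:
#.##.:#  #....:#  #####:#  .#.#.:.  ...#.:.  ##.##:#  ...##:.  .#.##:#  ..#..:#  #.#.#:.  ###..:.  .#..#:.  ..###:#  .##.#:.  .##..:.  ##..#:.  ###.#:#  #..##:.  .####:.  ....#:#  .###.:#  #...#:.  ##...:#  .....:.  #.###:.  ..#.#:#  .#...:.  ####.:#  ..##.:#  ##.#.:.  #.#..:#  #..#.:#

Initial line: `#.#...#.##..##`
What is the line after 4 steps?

step 1: #.#...###...#.
step 2: #.#...##.#..##
step 3: #.#...#..#..#.
step 4: #.#...#.##.###

#.#...#.##.###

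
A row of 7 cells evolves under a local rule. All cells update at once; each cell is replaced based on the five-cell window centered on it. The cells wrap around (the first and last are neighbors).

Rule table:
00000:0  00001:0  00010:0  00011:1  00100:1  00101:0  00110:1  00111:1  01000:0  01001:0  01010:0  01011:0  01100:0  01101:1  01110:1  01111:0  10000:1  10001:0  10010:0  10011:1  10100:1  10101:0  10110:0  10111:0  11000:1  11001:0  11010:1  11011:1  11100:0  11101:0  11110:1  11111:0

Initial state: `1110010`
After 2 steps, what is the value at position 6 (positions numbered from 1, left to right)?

0

0100000
0101000
position 6 holds 0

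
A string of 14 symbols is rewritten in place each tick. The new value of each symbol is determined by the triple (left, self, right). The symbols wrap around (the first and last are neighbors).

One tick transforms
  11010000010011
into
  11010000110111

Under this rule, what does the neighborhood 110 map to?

1

At position 1 the neighborhood is 110; the next row has 1 there.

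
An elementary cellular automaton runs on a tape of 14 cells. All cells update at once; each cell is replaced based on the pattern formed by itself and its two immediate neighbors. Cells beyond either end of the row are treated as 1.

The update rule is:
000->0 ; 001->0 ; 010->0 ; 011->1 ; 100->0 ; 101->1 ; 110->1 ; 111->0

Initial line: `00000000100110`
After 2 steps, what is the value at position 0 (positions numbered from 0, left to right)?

00000000000111
00000000000100
position 0 holds 0

0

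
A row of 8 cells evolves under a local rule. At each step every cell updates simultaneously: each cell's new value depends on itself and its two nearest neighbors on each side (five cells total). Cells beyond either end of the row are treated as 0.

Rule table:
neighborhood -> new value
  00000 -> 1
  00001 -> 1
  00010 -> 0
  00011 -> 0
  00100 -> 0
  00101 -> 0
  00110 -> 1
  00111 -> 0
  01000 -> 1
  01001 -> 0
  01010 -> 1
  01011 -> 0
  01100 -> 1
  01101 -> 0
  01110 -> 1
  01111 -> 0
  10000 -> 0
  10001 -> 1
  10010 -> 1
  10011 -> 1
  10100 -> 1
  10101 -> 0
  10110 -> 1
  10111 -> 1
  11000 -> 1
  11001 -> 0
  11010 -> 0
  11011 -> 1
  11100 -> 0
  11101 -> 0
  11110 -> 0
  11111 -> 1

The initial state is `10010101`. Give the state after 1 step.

00101011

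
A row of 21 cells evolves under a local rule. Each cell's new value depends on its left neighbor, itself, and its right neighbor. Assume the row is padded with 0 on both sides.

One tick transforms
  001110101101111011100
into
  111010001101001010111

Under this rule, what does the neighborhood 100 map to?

1

At position 19 the neighborhood is 100; the next row has 1 there.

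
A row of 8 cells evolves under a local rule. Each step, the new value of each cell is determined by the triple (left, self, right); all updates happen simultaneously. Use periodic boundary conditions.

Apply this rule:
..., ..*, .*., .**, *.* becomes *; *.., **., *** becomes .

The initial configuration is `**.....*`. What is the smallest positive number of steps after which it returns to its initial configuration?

step 1: ...*****
step 2: .***....
step 3: **...***
step 4: ...***..
step 5: ****...*
step 6: .....***
step 7: .*****..
step 8: **.....*

8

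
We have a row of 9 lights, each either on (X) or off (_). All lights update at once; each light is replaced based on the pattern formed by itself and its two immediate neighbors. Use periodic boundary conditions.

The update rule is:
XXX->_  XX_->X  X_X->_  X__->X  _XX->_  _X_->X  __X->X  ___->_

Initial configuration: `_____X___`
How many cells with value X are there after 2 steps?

3

step 1: ____XXX__
step 2: ___X__XX_
count of X: 3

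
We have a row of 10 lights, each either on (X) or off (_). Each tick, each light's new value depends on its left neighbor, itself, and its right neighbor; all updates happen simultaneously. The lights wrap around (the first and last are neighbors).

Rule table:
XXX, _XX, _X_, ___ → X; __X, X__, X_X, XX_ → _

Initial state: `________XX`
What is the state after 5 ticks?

_XXXXXX_X_
_XXXXX__X_
_XXXX___X_
_XXX__X_X_
_XX___X_X_

_XX___X_X_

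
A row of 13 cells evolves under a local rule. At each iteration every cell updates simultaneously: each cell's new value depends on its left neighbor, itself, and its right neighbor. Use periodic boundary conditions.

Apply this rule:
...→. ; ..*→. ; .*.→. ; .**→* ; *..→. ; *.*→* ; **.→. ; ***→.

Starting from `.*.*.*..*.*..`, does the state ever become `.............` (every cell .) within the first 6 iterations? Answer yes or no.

yes

..*.*....*...
...*.........
.............
all cells are . at iteration 3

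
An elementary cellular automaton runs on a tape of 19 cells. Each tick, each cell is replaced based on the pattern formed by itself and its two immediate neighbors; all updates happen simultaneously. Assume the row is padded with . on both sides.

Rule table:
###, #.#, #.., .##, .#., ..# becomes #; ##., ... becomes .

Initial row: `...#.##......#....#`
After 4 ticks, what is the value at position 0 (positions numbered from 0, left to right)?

#

..####.#....###..##
.####.###..###.###.
####.###.####.###.#
###.###.####.###.##
position 0 holds #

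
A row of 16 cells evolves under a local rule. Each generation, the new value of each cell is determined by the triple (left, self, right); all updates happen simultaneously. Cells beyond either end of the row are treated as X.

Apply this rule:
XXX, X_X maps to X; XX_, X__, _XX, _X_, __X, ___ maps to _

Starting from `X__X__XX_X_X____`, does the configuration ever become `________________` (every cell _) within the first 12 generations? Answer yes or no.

________X_X_____
_________X______
________________
all cells are _ at generation 3

yes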